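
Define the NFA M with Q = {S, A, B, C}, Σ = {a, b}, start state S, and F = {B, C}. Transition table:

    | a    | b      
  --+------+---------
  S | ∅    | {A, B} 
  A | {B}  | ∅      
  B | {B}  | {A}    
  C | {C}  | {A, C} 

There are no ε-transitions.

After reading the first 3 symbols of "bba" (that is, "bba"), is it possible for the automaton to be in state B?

Yes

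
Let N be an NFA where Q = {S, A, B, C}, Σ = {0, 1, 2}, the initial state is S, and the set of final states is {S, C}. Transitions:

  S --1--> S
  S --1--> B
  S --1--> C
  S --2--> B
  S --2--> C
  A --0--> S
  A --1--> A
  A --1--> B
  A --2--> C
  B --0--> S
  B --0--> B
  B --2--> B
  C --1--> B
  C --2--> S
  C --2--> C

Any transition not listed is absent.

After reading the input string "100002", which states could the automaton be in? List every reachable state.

{B, C}

Start in {S}.
Read '1': S→{S, B, C}; now {S, B, C}.
Read '0': S→∅, B→{S, B}, C→∅; now {S, B}.
Read '0': S→∅, B→{S, B}; now {S, B}.
Read '0': S→∅, B→{S, B}; now {S, B}.
Read '0': S→∅, B→{S, B}; now {S, B}.
Read '2': S→{B, C}, B→{B}; now {B, C}.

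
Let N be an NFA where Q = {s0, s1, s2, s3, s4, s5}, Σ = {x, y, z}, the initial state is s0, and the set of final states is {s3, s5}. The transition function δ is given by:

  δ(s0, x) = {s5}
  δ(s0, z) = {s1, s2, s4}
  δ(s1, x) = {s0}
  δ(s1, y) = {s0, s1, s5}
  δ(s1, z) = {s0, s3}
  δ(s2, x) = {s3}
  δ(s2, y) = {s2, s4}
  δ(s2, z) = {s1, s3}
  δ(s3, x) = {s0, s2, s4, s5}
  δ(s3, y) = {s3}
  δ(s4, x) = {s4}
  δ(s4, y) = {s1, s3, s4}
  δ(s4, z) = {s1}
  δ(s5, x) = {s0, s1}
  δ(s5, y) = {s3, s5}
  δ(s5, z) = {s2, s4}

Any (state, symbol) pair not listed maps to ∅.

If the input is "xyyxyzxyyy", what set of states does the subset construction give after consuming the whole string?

Start in {s0}.
Read 'x': s0→{s5}; now {s5}.
Read 'y': s5→{s3, s5}; now {s3, s5}.
Read 'y': s3→{s3}, s5→{s3, s5}; now {s3, s5}.
Read 'x': s3→{s0, s2, s4, s5}, s5→{s0, s1}; now {s0, s1, s2, s4, s5}.
Read 'y': s0→∅, s1→{s0, s1, s5}, s2→{s2, s4}, s4→{s1, s3, s4}, s5→{s3, s5}; now {s0, s1, s2, s3, s4, s5}.
Read 'z': s0→{s1, s2, s4}, s1→{s0, s3}, s2→{s1, s3}, s3→∅, s4→{s1}, s5→{s2, s4}; now {s0, s1, s2, s3, s4}.
Read 'x': s0→{s5}, s1→{s0}, s2→{s3}, s3→{s0, s2, s4, s5}, s4→{s4}; now {s0, s2, s3, s4, s5}.
Read 'y': s0→∅, s2→{s2, s4}, s3→{s3}, s4→{s1, s3, s4}, s5→{s3, s5}; now {s1, s2, s3, s4, s5}.
Read 'y': s1→{s0, s1, s5}, s2→{s2, s4}, s3→{s3}, s4→{s1, s3, s4}, s5→{s3, s5}; now {s0, s1, s2, s3, s4, s5}.
Read 'y': s0→∅, s1→{s0, s1, s5}, s2→{s2, s4}, s3→{s3}, s4→{s1, s3, s4}, s5→{s3, s5}; now {s0, s1, s2, s3, s4, s5}.

{s0, s1, s2, s3, s4, s5}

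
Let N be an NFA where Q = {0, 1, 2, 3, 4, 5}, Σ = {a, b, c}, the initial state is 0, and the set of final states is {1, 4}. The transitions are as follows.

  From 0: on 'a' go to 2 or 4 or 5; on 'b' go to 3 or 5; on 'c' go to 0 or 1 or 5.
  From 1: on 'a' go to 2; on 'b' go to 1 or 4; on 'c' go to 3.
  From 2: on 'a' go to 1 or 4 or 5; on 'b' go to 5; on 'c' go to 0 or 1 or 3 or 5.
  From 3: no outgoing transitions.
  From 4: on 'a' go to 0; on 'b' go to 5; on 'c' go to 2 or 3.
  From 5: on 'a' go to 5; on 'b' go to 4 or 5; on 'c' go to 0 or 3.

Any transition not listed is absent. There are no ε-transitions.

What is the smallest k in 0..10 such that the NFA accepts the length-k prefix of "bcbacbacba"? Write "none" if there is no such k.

none

Start in {0}.
Read 'b': 0→{3, 5}; now {3, 5}.
Read 'c': 3→∅, 5→{0, 3}; now {0, 3}.
Read 'b': 0→{3, 5}, 3→∅; now {3, 5}.
Read 'a': 3→∅, 5→{5}; now {5}.
Read 'c': 5→{0, 3}; now {0, 3}.
Read 'b': 0→{3, 5}, 3→∅; now {3, 5}.
Read 'a': 3→∅, 5→{5}; now {5}.
Read 'c': 5→{0, 3}; now {0, 3}.
Read 'b': 0→{3, 5}, 3→∅; now {3, 5}.
Read 'a': 3→∅, 5→{5}; now {5}.
No reachable set along the way intersects F.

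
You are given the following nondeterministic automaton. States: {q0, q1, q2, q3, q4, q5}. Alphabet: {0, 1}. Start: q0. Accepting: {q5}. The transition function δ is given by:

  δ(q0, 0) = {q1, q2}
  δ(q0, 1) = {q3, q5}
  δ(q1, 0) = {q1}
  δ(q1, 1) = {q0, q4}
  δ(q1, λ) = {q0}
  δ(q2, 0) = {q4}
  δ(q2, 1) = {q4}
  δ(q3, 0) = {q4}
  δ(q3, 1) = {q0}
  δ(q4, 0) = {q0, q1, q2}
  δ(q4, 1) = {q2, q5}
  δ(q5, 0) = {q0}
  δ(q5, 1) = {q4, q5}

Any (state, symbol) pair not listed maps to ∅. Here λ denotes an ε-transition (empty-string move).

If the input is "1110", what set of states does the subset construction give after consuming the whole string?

{q0, q1, q2, q4}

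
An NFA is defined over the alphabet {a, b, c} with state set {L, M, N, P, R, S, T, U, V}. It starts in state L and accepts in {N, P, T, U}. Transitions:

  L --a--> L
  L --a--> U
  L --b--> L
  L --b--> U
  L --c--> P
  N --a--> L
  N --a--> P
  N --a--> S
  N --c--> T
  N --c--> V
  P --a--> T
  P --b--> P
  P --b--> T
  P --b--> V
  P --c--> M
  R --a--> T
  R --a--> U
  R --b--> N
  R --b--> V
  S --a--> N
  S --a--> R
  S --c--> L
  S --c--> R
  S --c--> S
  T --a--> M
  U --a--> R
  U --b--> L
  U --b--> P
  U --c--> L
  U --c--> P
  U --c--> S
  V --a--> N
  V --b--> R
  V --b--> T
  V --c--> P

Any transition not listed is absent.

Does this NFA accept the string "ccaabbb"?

No

Start in {L}.
Read 'c': L→{P}; now {P}.
Read 'c': P→{M}; now {M}.
Read 'a': M→∅; now ∅.
The set is empty and remains empty for the remaining 4 symbols.
The final set ∅ contains no accepting state.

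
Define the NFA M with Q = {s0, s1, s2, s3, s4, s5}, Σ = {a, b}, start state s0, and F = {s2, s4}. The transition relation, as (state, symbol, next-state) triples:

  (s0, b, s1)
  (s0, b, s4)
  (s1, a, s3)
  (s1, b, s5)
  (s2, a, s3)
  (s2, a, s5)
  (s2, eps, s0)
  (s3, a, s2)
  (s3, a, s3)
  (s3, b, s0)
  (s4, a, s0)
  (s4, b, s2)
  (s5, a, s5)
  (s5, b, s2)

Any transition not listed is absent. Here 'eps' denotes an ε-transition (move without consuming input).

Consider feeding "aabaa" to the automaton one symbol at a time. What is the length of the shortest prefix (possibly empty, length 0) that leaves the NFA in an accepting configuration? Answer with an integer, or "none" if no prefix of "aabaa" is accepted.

none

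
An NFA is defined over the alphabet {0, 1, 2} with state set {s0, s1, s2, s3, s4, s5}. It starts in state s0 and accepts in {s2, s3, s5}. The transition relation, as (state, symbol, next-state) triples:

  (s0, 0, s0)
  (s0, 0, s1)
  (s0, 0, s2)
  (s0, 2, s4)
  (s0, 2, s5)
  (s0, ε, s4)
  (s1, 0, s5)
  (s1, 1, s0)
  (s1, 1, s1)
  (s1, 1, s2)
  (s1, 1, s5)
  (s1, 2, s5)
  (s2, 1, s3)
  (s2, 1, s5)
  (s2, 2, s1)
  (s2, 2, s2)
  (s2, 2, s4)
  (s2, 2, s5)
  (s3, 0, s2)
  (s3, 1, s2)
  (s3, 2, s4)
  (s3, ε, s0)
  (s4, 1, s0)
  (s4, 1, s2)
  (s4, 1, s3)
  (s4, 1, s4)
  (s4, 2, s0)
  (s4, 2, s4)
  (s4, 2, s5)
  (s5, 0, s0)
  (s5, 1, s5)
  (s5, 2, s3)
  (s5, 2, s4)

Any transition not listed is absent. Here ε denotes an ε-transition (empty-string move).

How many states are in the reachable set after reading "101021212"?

6

Start: ε-closure({s0}) = {s0, s4}.
Read '1': {s0, s4} → {s0, s2, s3, s4}.
Read '0': {s0, s2, s3, s4} → {s0, s1, s2, s4}.
Read '1': {s0, s1, s2, s4} → {s0, s1, s2, s3, s4, s5}.
Read '0': {s0, s1, s2, s3, s4, s5} → {s0, s1, s2, s4, s5}.
Read '2': {s0, s1, s2, s4, s5} → {s0, s1, s2, s3, s4, s5}.
Read '1': {s0, s1, s2, s3, s4, s5} → {s0, s1, s2, s3, s4, s5}.
Read '2': {s0, s1, s2, s3, s4, s5} → {s0, s1, s2, s3, s4, s5}.
Read '1': {s0, s1, s2, s3, s4, s5} → {s0, s1, s2, s3, s4, s5}.
Read '2': {s0, s1, s2, s3, s4, s5} → {s0, s1, s2, s3, s4, s5}.
That set has 6 states.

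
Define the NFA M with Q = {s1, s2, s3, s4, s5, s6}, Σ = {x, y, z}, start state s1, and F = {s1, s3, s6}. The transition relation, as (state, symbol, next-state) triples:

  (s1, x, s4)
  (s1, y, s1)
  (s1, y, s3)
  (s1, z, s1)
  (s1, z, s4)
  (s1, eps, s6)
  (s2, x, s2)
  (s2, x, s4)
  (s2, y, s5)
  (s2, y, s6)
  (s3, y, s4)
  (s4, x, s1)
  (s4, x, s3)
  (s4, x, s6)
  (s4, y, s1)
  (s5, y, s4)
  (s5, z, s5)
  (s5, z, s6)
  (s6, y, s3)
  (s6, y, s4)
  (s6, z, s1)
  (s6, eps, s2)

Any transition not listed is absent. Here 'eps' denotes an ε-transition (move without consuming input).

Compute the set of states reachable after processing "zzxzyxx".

{s1, s2, s3, s4, s6}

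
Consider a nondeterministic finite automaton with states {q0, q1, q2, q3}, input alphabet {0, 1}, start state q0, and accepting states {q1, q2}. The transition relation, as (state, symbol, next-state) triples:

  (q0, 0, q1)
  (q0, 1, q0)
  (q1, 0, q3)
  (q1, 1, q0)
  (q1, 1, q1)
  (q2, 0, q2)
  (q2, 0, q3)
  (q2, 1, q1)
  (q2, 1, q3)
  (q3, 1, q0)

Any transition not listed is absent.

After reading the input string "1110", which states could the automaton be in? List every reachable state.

Start in {q0}.
Read '1': {q0} → {q0}.
Read '1': {q0} → {q0}.
Read '1': {q0} → {q0}.
Read '0': {q0} → {q1}.

{q1}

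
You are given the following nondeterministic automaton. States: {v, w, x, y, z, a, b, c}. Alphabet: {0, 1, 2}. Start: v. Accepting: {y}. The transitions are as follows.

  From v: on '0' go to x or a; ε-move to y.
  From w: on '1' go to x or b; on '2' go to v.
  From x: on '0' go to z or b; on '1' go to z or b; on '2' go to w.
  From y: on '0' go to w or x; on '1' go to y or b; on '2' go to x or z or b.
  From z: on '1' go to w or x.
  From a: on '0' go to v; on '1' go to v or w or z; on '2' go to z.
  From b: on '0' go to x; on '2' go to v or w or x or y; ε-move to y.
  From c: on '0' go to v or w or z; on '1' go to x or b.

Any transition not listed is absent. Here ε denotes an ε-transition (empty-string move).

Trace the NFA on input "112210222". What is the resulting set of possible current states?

Start: ε-closure({v}) = {v, y}.
Read '1': v→∅, y→{y, b}; now {y, b}.
Read '1': y→{y, b}, b→∅; now {y, b}.
Read '2': y→{x, z, b}, b→{v, w, x, y}; now {v, w, x, y, z, b}.
Read '2': v→∅, w→{v}, x→{w}, y→{x, z, b}, z→∅, b→{v, w, x, y}; now {v, w, x, y, z, b}.
Read '1': v→∅, w→{x, b}, x→{z, b}, y→{y, b}, z→{w, x}, b→∅; now {w, x, y, z, b}.
Read '0': w→∅, x→{z, b}, y→{w, x}, z→∅, b→{x}; union {w, x, z, b}; ε-closure = {w, x, y, z, b}.
Read '2': w→{v}, x→{w}, y→{x, z, b}, z→∅, b→{v, w, x, y}; now {v, w, x, y, z, b}.
Read '2': v→∅, w→{v}, x→{w}, y→{x, z, b}, z→∅, b→{v, w, x, y}; now {v, w, x, y, z, b}.
Read '2': v→∅, w→{v}, x→{w}, y→{x, z, b}, z→∅, b→{v, w, x, y}; now {v, w, x, y, z, b}.

{v, w, x, y, z, b}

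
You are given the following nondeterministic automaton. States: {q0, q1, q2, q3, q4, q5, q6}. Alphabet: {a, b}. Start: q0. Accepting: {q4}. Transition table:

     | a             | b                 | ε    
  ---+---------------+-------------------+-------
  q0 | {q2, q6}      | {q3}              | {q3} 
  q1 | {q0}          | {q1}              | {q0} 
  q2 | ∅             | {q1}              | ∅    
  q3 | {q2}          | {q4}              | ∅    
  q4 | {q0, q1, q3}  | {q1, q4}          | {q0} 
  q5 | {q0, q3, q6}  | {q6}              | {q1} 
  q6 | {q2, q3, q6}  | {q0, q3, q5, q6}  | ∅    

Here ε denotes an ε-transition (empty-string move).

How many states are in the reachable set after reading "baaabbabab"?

6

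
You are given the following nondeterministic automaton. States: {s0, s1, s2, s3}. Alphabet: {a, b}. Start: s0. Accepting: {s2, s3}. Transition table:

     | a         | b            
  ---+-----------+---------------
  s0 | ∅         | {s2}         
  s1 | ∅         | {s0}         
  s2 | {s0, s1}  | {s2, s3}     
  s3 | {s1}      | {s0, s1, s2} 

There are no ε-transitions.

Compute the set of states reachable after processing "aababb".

∅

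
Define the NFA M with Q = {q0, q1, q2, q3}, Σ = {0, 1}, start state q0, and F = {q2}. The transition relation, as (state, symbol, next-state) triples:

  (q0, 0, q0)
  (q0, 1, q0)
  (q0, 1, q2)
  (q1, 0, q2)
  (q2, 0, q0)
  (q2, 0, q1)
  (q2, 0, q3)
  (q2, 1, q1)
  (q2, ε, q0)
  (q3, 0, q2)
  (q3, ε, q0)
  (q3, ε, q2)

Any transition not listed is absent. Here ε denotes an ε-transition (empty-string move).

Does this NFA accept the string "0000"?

No

Start in {q0}.
Read '0': q0→{q0}; now {q0}.
Read '0': q0→{q0}; now {q0}.
Read '0': q0→{q0}; now {q0}.
Read '0': q0→{q0}; now {q0}.
The final set {q0} contains no accepting state.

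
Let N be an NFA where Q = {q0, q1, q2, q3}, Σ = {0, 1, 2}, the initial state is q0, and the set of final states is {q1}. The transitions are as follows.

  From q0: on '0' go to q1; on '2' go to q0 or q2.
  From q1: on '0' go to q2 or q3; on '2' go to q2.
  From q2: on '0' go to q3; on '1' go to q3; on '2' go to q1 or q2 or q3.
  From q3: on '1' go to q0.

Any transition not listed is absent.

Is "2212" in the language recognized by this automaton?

Start in {q0}.
Read '2': q0→{q0, q2}; now {q0, q2}.
Read '2': q0→{q0, q2}, q2→{q1, q2, q3}; now {q0, q1, q2, q3}.
Read '1': q0→∅, q1→∅, q2→{q3}, q3→{q0}; now {q0, q3}.
Read '2': q0→{q0, q2}, q3→∅; now {q0, q2}.
The final set {q0, q2} contains no accepting state.

No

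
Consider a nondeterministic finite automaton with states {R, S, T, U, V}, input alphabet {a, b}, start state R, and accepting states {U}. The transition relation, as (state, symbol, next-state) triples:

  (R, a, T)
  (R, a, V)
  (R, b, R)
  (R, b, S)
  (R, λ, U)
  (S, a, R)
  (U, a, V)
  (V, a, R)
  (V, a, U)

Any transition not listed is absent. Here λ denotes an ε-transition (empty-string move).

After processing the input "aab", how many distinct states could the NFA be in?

3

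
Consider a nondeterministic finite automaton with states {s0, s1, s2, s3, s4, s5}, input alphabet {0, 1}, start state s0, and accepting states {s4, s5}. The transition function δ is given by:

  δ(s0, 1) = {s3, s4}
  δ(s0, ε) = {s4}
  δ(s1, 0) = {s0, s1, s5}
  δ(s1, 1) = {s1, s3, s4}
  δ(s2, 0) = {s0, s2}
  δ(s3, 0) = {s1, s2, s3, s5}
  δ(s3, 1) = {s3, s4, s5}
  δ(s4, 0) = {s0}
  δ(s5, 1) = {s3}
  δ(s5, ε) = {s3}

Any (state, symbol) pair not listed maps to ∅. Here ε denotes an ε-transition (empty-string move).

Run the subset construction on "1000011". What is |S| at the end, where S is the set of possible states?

4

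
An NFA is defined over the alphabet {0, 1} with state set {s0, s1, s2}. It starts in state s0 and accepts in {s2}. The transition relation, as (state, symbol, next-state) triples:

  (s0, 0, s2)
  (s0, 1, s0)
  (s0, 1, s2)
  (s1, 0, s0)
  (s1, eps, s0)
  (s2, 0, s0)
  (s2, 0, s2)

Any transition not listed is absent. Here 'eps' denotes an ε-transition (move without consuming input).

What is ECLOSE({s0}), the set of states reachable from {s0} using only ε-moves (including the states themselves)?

Begin with {s0}.
No ε-moves leave this set, so the closure equals the set itself.

{s0}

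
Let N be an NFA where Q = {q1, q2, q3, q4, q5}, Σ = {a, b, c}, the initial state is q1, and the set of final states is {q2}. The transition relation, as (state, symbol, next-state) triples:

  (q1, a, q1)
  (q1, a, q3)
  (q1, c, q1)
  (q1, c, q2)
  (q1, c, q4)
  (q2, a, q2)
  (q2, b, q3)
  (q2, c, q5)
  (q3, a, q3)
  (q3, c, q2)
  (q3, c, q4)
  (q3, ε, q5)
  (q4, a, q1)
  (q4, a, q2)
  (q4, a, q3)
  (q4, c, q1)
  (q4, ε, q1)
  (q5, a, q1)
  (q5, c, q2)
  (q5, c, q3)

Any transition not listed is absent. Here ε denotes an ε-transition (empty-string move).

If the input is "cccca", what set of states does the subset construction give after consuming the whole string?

Start in {q1}.
Read 'c': q1→{q1, q2, q4}; now {q1, q2, q4}.
Read 'c': q1→{q1, q2, q4}, q2→{q5}, q4→{q1}; now {q1, q2, q4, q5}.
Read 'c': q1→{q1, q2, q4}, q2→{q5}, q4→{q1}, q5→{q2, q3}; now {q1, q2, q3, q4, q5}.
Read 'c': q1→{q1, q2, q4}, q2→{q5}, q3→{q2, q4}, q4→{q1}, q5→{q2, q3}; now {q1, q2, q3, q4, q5}.
Read 'a': q1→{q1, q3}, q2→{q2}, q3→{q3}, q4→{q1, q2, q3}, q5→{q1}; union {q1, q2, q3}; ε-closure = {q1, q2, q3, q5}.

{q1, q2, q3, q5}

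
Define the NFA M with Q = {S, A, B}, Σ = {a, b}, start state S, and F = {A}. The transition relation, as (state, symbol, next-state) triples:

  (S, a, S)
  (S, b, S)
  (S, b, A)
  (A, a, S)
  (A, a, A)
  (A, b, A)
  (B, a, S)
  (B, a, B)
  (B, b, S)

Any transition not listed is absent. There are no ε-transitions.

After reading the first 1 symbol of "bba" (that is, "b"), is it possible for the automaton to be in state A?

Yes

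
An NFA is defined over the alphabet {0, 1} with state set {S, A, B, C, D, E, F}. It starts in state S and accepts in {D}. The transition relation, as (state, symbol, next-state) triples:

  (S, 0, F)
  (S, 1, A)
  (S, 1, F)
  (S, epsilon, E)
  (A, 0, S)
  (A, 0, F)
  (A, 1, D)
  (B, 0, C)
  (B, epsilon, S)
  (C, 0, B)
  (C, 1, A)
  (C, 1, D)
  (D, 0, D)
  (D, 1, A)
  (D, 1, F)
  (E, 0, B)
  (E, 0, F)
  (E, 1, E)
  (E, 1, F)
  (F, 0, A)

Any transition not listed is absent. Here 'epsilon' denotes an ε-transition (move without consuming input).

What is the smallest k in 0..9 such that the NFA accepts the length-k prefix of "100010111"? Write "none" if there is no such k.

Start: ε-closure({S}) = {S, E}.
Read '1': {S, E} → {A, E, F}.
Read '0': {A, E, F} → {S, A, B, E, F}.
Read '0': {S, A, B, E, F} → {S, A, B, C, E, F}.
Read '0': {S, A, B, C, E, F} → {S, A, B, C, E, F}.
Read '1': {S, A, B, C, E, F} → {A, D, E, F}.
None of the earlier sets intersect F, but {A, D, E, F} does.

5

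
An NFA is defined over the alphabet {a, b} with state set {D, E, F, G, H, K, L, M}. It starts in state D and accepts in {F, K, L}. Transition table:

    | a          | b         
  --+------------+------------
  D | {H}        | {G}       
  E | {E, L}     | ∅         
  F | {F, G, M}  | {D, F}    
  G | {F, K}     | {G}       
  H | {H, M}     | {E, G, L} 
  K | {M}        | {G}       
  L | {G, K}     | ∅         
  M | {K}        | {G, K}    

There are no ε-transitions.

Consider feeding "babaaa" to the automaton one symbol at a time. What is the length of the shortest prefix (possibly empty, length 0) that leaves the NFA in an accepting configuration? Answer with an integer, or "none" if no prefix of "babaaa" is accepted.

Start in {D}.
Read 'b': {D} → {G}.
Read 'a': {G} → {F, K}.
None of the earlier sets intersect F, but {F, K} does.

2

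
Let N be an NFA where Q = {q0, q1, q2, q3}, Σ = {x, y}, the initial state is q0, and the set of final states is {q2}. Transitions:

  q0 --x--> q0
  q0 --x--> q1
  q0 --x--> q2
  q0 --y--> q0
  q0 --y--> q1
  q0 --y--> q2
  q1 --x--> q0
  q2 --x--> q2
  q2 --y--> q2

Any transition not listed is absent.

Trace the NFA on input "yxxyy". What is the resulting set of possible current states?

{q0, q1, q2}

Start in {q0}.
Read 'y': {q0} → {q0, q1, q2}.
Read 'x': {q0, q1, q2} → {q0, q1, q2}.
Read 'x': {q0, q1, q2} → {q0, q1, q2}.
Read 'y': {q0, q1, q2} → {q0, q1, q2}.
Read 'y': {q0, q1, q2} → {q0, q1, q2}.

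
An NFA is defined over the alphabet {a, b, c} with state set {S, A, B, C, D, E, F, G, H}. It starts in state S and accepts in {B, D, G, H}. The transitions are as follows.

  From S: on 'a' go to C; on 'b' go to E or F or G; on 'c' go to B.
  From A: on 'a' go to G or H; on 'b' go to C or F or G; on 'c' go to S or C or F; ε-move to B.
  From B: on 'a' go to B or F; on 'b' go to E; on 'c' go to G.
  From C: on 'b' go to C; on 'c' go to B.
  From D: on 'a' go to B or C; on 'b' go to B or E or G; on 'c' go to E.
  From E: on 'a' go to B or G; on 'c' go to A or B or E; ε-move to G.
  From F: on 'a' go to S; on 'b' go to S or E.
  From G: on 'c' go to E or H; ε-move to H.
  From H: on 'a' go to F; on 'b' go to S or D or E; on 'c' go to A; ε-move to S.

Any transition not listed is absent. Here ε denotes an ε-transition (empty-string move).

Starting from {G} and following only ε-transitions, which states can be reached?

Begin with {G}.
ε-move G → H; add H.
ε-move H → S; add S.

{S, G, H}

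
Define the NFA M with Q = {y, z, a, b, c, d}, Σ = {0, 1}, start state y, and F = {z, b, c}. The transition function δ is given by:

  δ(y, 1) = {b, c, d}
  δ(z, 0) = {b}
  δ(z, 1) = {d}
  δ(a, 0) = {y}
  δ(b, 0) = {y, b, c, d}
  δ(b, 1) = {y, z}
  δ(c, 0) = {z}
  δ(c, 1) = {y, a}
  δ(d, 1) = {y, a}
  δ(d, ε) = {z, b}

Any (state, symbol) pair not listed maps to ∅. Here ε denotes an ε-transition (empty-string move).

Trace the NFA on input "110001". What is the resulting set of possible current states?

Start in {y}.
Read '1': y→{b, c, d}; union {b, c, d}; ε-closure = {z, b, c, d}.
Read '1': z→{d}, b→{y, z}, c→{y, a}, d→{y, a}; union {y, z, a, d}; ε-closure = {y, z, a, b, d}.
Read '0': y→∅, z→{b}, a→{y}, b→{y, b, c, d}, d→∅; union {y, b, c, d}; ε-closure = {y, z, b, c, d}.
Read '0': y→∅, z→{b}, b→{y, b, c, d}, c→{z}, d→∅; now {y, z, b, c, d}.
Read '0': y→∅, z→{b}, b→{y, b, c, d}, c→{z}, d→∅; now {y, z, b, c, d}.
Read '1': y→{b, c, d}, z→{d}, b→{y, z}, c→{y, a}, d→{y, a}; now {y, z, a, b, c, d}.

{y, z, a, b, c, d}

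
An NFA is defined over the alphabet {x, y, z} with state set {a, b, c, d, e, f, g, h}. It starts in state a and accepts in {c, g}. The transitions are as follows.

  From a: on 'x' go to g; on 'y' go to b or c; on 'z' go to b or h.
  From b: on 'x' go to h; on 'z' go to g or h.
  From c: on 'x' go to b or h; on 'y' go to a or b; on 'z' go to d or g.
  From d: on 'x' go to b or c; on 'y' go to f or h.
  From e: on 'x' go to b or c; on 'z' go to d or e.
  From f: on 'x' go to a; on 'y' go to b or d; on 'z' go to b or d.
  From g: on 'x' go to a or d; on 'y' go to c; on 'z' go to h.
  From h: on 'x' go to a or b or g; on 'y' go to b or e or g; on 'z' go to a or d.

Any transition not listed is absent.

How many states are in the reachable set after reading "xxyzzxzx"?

6

Start in {a}.
Read 'x': {a} → {g}.
Read 'x': {g} → {a, d}.
Read 'y': {a, d} → {b, c, f, h}.
Read 'z': {b, c, f, h} → {a, b, d, g, h}.
Read 'z': {a, b, d, g, h} → {a, b, d, g, h}.
Read 'x': {a, b, d, g, h} → {a, b, c, d, g, h}.
Read 'z': {a, b, c, d, g, h} → {a, b, d, g, h}.
Read 'x': {a, b, d, g, h} → {a, b, c, d, g, h}.
That set has 6 states.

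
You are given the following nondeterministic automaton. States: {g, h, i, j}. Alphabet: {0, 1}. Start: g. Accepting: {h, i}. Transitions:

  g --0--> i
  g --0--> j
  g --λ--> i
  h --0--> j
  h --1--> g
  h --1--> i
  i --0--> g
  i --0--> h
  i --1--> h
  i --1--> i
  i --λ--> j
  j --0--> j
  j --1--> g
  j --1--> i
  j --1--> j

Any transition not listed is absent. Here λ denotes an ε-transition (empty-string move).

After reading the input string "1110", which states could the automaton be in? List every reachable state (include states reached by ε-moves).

{g, h, i, j}

Start: ε-closure({g}) = {g, i, j}.
Read '1': {g, i, j} → {g, h, i, j}.
Read '1': {g, h, i, j} → {g, h, i, j}.
Read '1': {g, h, i, j} → {g, h, i, j}.
Read '0': {g, h, i, j} → {g, h, i, j}.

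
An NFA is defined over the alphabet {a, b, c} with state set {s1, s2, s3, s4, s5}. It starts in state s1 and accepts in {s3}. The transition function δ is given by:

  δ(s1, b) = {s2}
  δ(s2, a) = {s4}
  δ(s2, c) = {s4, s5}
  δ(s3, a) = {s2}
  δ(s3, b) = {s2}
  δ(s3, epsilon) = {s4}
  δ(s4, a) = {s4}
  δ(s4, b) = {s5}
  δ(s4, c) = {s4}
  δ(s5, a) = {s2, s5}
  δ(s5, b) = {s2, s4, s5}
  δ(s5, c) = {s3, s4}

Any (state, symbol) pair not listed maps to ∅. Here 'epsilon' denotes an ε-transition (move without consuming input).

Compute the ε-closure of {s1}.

Begin with {s1}.
No ε-moves leave this set, so the closure equals the set itself.

{s1}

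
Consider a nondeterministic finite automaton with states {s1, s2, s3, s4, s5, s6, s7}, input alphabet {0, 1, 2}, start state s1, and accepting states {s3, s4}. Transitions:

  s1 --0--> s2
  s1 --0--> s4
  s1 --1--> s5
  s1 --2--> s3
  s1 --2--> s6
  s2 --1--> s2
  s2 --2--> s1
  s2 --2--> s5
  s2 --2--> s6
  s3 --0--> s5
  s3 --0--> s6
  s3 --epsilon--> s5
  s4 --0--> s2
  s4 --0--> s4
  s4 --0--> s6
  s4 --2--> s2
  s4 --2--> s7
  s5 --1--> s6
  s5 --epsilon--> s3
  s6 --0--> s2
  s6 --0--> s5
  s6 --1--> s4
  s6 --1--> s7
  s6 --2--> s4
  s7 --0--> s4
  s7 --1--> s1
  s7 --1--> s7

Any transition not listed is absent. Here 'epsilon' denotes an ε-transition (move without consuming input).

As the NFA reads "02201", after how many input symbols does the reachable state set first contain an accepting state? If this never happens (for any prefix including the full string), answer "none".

1

Start in {s1}.
Read '0': s1→{s2, s4}; now {s2, s4}.
None of the earlier sets intersect F, but {s2, s4} does.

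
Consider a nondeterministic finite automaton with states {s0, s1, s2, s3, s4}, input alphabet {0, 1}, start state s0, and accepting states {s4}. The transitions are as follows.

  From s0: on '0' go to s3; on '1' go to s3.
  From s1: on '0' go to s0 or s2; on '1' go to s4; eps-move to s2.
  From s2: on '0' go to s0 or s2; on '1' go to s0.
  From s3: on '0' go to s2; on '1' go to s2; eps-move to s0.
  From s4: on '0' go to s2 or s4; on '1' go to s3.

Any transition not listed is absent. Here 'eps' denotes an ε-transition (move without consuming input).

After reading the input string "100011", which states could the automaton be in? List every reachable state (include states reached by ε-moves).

{s0, s2, s3}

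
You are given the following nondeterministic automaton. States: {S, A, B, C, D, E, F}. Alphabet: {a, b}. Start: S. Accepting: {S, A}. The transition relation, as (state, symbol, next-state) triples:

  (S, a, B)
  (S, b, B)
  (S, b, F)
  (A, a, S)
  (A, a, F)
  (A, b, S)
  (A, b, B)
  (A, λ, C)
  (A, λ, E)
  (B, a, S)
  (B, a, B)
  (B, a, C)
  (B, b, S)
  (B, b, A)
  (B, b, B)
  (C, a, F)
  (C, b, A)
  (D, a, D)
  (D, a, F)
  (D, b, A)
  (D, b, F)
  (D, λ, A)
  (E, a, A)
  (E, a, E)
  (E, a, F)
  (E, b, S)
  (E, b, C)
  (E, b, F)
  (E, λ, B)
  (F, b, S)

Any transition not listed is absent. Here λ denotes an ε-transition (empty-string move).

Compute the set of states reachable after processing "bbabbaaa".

Start in {S}.
Read 'b': {S} → {B, F}.
Read 'b': {B, F} → {S, A, B, C, E}.
Read 'a': {S, A, B, C, E} → {S, A, B, C, E, F}.
Read 'b': {S, A, B, C, E, F} → {S, A, B, C, E, F}.
Read 'b': {S, A, B, C, E, F} → {S, A, B, C, E, F}.
Read 'a': {S, A, B, C, E, F} → {S, A, B, C, E, F}.
Read 'a': {S, A, B, C, E, F} → {S, A, B, C, E, F}.
Read 'a': {S, A, B, C, E, F} → {S, A, B, C, E, F}.

{S, A, B, C, E, F}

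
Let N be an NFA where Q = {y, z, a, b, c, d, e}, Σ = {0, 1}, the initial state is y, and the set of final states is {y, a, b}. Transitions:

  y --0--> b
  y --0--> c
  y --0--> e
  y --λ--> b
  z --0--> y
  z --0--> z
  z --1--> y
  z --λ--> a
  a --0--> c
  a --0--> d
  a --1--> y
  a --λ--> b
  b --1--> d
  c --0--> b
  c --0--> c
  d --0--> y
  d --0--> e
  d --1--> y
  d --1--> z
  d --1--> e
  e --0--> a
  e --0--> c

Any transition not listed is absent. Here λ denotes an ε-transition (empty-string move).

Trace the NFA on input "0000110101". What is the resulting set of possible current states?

{y, z, a, b, d, e}

Start: ε-closure({y}) = {y, b}.
Read '0': y→{b, c, e}, b→∅; now {b, c, e}.
Read '0': b→∅, c→{b, c}, e→{a, c}; now {a, b, c}.
Read '0': a→{c, d}, b→∅, c→{b, c}; now {b, c, d}.
Read '0': b→∅, c→{b, c}, d→{y, e}; now {y, b, c, e}.
Read '1': y→∅, b→{d}, c→∅, e→∅; now {d}.
Read '1': d→{y, z, e}; union {y, z, e}; ε-closure = {y, z, a, b, e}.
Read '0': y→{b, c, e}, z→{y, z}, a→{c, d}, b→∅, e→{a, c}; now {y, z, a, b, c, d, e}.
Read '1': y→∅, z→{y}, a→{y}, b→{d}, c→∅, d→{y, z, e}, e→∅; union {y, z, d, e}; ε-closure = {y, z, a, b, d, e}.
Read '0': y→{b, c, e}, z→{y, z}, a→{c, d}, b→∅, d→{y, e}, e→{a, c}; now {y, z, a, b, c, d, e}.
Read '1': y→∅, z→{y}, a→{y}, b→{d}, c→∅, d→{y, z, e}, e→∅; union {y, z, d, e}; ε-closure = {y, z, a, b, d, e}.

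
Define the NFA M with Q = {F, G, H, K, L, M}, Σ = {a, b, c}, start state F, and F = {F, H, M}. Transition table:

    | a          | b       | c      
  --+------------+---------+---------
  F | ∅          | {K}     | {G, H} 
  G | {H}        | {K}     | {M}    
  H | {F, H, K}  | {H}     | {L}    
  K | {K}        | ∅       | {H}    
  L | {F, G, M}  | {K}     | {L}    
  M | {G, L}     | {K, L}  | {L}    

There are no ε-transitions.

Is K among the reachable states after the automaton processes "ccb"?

Yes

Start in {F}.
Read 'c': F→{G, H}; now {G, H}.
Read 'c': G→{M}, H→{L}; now {L, M}.
Read 'b': L→{K}, M→{K, L}; now {K, L}.
State K is in {K, L}.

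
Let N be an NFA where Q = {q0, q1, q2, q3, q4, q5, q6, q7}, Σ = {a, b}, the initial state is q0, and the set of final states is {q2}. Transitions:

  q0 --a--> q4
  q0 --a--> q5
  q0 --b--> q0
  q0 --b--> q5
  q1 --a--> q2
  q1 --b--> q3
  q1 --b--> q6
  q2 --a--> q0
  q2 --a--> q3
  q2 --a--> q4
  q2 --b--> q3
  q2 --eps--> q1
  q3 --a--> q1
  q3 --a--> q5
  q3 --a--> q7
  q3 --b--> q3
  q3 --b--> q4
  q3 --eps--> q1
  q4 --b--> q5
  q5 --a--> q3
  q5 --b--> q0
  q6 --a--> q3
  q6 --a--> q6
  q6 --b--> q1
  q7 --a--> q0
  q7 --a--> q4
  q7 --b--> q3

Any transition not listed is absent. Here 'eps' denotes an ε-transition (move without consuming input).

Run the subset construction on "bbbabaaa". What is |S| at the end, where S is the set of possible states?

8

Start in {q0}.
Read 'b': {q0} → {q0, q5}.
Read 'b': {q0, q5} → {q0, q5}.
Read 'b': {q0, q5} → {q0, q5}.
Read 'a': {q0, q5} → {q1, q3, q4, q5}.
Read 'b': {q1, q3, q4, q5} → {q0, q1, q3, q4, q5, q6}.
Read 'a': {q0, q1, q3, q4, q5, q6} → {q1, q2, q3, q4, q5, q6, q7}.
Read 'a': {q1, q2, q3, q4, q5, q6, q7} → {q0, q1, q2, q3, q4, q5, q6, q7}.
Read 'a': {q0, q1, q2, q3, q4, q5, q6, q7} → {q0, q1, q2, q3, q4, q5, q6, q7}.
That set has 8 states.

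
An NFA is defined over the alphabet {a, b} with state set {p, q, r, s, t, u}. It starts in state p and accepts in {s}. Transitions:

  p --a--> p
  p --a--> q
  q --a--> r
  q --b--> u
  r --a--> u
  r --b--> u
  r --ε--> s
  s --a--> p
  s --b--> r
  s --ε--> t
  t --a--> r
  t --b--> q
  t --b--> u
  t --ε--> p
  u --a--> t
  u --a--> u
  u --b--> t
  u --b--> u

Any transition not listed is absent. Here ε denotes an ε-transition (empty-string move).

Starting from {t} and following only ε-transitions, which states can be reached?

{p, t}

Begin with {t}.
ε-move t → p; add p.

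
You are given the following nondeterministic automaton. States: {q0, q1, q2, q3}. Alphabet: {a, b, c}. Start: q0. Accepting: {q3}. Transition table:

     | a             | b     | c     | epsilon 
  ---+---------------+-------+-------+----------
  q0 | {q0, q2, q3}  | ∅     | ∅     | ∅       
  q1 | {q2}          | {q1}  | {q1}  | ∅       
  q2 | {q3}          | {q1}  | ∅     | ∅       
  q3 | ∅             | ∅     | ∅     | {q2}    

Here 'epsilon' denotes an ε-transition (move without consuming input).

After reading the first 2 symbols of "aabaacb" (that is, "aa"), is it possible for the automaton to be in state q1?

Start in {q0}.
Read 'a': {q0} → {q0, q2, q3}.
Read 'a': {q0, q2, q3} → {q0, q2, q3}.
State q1 is not in {q0, q2, q3}.

No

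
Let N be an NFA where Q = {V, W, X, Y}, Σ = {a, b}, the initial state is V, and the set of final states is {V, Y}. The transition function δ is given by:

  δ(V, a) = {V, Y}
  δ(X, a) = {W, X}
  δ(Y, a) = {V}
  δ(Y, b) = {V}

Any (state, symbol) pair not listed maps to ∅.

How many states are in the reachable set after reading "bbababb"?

0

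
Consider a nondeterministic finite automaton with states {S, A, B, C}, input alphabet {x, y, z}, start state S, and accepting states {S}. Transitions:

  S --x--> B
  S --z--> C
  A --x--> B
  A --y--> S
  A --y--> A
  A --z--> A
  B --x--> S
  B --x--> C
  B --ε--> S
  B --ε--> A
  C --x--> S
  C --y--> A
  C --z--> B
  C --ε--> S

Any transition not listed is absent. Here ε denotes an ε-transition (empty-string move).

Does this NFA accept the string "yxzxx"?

No

Start in {S}.
Read 'y': S→∅; now ∅.
The set is empty and remains empty for the remaining 4 symbols.
The final set ∅ contains no accepting state.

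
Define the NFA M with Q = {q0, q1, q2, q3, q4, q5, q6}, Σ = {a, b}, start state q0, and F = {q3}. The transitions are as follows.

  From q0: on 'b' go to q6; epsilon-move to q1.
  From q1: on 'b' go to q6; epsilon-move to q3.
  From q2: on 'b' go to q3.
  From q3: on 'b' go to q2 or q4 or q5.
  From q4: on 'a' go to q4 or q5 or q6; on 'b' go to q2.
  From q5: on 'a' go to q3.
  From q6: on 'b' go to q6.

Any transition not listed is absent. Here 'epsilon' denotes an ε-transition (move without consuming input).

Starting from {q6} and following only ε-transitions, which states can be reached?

Begin with {q6}.
No ε-moves leave this set, so the closure equals the set itself.

{q6}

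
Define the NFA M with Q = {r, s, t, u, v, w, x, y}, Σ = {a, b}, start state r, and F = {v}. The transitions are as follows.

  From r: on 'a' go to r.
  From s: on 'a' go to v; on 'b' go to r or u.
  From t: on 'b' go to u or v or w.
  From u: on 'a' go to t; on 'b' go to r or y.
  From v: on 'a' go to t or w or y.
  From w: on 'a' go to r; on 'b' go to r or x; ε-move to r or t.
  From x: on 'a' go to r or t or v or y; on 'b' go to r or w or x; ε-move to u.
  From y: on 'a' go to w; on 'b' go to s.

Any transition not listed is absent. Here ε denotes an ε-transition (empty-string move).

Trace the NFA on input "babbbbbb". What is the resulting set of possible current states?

∅

Start in {r}.
Read 'b': {r} → ∅.
The set is empty and remains empty for the remaining 7 symbols.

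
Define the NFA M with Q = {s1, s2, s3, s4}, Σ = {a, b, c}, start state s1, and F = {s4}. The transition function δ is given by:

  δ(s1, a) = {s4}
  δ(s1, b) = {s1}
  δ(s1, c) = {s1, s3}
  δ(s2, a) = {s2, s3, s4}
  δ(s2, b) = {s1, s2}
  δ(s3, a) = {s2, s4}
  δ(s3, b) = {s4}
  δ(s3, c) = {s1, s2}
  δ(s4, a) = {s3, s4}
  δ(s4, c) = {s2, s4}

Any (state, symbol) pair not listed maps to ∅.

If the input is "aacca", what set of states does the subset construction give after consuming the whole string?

{s2, s3, s4}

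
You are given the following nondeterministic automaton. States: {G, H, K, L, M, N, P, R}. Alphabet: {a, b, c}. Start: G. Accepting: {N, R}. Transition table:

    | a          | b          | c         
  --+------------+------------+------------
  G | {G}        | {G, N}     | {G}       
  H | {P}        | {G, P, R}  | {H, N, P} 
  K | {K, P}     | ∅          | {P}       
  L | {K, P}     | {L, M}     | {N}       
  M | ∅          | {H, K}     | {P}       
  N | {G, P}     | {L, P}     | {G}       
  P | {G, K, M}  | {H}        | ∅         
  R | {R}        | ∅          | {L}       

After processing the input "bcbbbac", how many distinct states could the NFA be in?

2

Start in {G}.
Read 'b': G→{G, N}; now {G, N}.
Read 'c': G→{G}, N→{G}; now {G}.
Read 'b': G→{G, N}; now {G, N}.
Read 'b': G→{G, N}, N→{L, P}; now {G, L, N, P}.
Read 'b': G→{G, N}, L→{L, M}, N→{L, P}, P→{H}; now {G, H, L, M, N, P}.
Read 'a': G→{G}, H→{P}, L→{K, P}, M→∅, N→{G, P}, P→{G, K, M}; now {G, K, M, P}.
Read 'c': G→{G}, K→{P}, M→{P}, P→∅; now {G, P}.
That set has 2 states.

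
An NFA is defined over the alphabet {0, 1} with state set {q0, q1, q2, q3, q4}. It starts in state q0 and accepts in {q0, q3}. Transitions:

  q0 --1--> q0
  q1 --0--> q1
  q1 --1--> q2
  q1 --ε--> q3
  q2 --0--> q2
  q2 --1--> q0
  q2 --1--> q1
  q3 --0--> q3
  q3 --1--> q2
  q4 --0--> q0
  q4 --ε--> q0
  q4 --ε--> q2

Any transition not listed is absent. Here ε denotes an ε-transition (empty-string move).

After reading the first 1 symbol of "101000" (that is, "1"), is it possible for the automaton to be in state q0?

Start in {q0}.
Read '1': {q0} → {q0}.
State q0 is in {q0}.

Yes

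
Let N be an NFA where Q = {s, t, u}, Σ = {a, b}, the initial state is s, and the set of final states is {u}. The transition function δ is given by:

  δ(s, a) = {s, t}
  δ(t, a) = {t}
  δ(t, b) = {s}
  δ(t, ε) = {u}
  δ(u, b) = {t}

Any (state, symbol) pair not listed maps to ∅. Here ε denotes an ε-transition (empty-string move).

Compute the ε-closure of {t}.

{t, u}

Begin with {t}.
ε-move t → u; add u.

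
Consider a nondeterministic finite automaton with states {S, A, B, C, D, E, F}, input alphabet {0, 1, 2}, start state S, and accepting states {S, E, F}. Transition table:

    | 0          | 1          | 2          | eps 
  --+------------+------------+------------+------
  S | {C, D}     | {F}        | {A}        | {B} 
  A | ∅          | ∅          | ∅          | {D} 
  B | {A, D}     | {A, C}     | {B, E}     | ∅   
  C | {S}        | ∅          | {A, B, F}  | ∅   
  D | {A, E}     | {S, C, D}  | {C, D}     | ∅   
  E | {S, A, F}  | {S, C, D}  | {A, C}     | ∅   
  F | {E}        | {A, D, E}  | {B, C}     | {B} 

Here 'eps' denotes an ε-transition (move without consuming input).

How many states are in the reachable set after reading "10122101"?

7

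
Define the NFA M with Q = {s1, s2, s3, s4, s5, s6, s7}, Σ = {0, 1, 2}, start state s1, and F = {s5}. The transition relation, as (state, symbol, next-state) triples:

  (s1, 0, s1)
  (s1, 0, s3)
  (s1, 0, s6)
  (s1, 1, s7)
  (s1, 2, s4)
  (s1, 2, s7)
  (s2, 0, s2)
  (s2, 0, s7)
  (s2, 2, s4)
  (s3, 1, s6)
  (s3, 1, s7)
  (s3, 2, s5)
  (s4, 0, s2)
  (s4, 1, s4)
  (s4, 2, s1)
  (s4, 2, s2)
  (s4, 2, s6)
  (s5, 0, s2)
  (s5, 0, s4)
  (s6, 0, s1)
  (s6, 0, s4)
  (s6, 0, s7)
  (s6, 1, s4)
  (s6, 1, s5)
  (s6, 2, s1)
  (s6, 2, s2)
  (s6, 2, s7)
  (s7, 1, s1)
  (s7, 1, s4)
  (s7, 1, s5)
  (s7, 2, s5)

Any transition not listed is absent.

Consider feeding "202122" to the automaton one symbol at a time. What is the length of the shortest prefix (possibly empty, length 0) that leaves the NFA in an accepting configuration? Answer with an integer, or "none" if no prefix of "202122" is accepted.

none

Start in {s1}.
Read '2': {s1} → {s4, s7}.
Read '0': {s4, s7} → {s2}.
Read '2': {s2} → {s4}.
Read '1': {s4} → {s4}.
Read '2': {s4} → {s1, s2, s6}.
Read '2': {s1, s2, s6} → {s1, s2, s4, s7}.
No reachable set along the way intersects F.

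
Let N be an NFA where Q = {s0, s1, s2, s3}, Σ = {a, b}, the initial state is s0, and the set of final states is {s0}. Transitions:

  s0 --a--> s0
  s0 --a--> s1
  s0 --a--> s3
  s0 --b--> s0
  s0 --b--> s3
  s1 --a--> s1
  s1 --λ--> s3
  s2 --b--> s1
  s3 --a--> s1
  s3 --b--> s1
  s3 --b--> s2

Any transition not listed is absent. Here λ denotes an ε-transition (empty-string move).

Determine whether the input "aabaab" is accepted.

Start in {s0}.
Read 'a': s0→{s0, s1, s3}; now {s0, s1, s3}.
Read 'a': s0→{s0, s1, s3}, s1→{s1}, s3→{s1}; now {s0, s1, s3}.
Read 'b': s0→{s0, s3}, s1→∅, s3→{s1, s2}; now {s0, s1, s2, s3}.
Read 'a': s0→{s0, s1, s3}, s1→{s1}, s2→∅, s3→{s1}; now {s0, s1, s3}.
Read 'a': s0→{s0, s1, s3}, s1→{s1}, s3→{s1}; now {s0, s1, s3}.
Read 'b': s0→{s0, s3}, s1→∅, s3→{s1, s2}; now {s0, s1, s2, s3}.
The final set {s0, s1, s2, s3} contains the accepting state s0.

Yes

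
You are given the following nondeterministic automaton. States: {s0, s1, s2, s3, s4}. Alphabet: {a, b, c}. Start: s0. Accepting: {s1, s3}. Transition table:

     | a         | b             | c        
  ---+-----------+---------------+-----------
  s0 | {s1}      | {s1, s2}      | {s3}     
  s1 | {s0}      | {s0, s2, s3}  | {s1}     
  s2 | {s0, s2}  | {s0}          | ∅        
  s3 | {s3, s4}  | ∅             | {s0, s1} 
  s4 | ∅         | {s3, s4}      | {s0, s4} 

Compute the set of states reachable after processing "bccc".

Start in {s0}.
Read 'b': {s0} → {s1, s2}.
Read 'c': {s1, s2} → {s1}.
Read 'c': {s1} → {s1}.
Read 'c': {s1} → {s1}.

{s1}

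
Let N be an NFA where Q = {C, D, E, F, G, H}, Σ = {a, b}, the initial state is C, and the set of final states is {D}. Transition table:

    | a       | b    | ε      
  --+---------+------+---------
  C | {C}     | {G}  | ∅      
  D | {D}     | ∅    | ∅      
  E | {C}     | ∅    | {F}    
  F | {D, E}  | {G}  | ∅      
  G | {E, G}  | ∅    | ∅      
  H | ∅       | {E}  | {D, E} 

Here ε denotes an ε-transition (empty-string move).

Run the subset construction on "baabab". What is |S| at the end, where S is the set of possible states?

Start in {C}.
Read 'b': {C} → {G}.
Read 'a': {G} → {E, F, G}.
Read 'a': {E, F, G} → {C, D, E, F, G}.
Read 'b': {C, D, E, F, G} → {G}.
Read 'a': {G} → {E, F, G}.
Read 'b': {E, F, G} → {G}.
That set has 1 state.

1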